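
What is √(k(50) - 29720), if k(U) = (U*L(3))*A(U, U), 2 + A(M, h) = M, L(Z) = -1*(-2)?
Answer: 2*I*√6230 ≈ 157.86*I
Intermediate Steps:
L(Z) = 2
A(M, h) = -2 + M
k(U) = 2*U*(-2 + U) (k(U) = (U*2)*(-2 + U) = (2*U)*(-2 + U) = 2*U*(-2 + U))
√(k(50) - 29720) = √(2*50*(-2 + 50) - 29720) = √(2*50*48 - 29720) = √(4800 - 29720) = √(-24920) = 2*I*√6230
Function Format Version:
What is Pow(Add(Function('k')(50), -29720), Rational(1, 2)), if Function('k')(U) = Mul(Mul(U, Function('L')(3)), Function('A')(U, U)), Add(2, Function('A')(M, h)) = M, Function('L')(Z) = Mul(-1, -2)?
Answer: Mul(2, I, Pow(6230, Rational(1, 2))) ≈ Mul(157.86, I)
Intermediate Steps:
Function('L')(Z) = 2
Function('A')(M, h) = Add(-2, M)
Function('k')(U) = Mul(2, U, Add(-2, U)) (Function('k')(U) = Mul(Mul(U, 2), Add(-2, U)) = Mul(Mul(2, U), Add(-2, U)) = Mul(2, U, Add(-2, U)))
Pow(Add(Function('k')(50), -29720), Rational(1, 2)) = Pow(Add(Mul(2, 50, Add(-2, 50)), -29720), Rational(1, 2)) = Pow(Add(Mul(2, 50, 48), -29720), Rational(1, 2)) = Pow(Add(4800, -29720), Rational(1, 2)) = Pow(-24920, Rational(1, 2)) = Mul(2, I, Pow(6230, Rational(1, 2)))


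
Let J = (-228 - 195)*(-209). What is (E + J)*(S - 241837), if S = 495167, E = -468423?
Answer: -96269453280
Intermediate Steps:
J = 88407 (J = -423*(-209) = 88407)
(E + J)*(S - 241837) = (-468423 + 88407)*(495167 - 241837) = -380016*253330 = -96269453280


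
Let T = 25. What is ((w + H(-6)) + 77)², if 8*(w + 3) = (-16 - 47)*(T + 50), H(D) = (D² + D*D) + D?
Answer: 12996025/64 ≈ 2.0306e+5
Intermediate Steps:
H(D) = D + 2*D² (H(D) = (D² + D²) + D = 2*D² + D = D + 2*D²)
w = -4749/8 (w = -3 + ((-16 - 47)*(25 + 50))/8 = -3 + (-63*75)/8 = -3 + (⅛)*(-4725) = -3 - 4725/8 = -4749/8 ≈ -593.63)
((w + H(-6)) + 77)² = ((-4749/8 - 6*(1 + 2*(-6))) + 77)² = ((-4749/8 - 6*(1 - 12)) + 77)² = ((-4749/8 - 6*(-11)) + 77)² = ((-4749/8 + 66) + 77)² = (-4221/8 + 77)² = (-3605/8)² = 12996025/64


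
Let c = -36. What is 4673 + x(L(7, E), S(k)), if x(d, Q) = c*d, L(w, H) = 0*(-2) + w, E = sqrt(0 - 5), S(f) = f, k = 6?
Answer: 4421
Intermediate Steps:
E = I*sqrt(5) (E = sqrt(-5) = I*sqrt(5) ≈ 2.2361*I)
L(w, H) = w (L(w, H) = 0 + w = w)
x(d, Q) = -36*d
4673 + x(L(7, E), S(k)) = 4673 - 36*7 = 4673 - 252 = 4421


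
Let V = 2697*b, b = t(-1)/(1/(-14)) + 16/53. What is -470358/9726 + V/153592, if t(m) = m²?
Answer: -320661224715/6597774748 ≈ -48.601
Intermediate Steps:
b = -726/53 (b = (-1)²/(1/(-14)) + 16/53 = 1/(-1/14) + 16*(1/53) = 1*(-14) + 16/53 = -14 + 16/53 = -726/53 ≈ -13.698)
V = -1958022/53 (V = 2697*(-726/53) = -1958022/53 ≈ -36944.)
-470358/9726 + V/153592 = -470358/9726 - 1958022/53/153592 = -470358*1/9726 - 1958022/53*1/153592 = -78393/1621 - 979011/4070188 = -320661224715/6597774748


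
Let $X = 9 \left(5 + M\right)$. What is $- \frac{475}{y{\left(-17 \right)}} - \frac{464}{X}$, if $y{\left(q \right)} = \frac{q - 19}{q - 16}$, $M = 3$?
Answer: $- \frac{15907}{36} \approx -441.86$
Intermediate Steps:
$y{\left(q \right)} = \frac{-19 + q}{-16 + q}$
$X = 72$ ($X = 9 \left(5 + 3\right) = 9 \cdot 8 = 72$)
$- \frac{475}{y{\left(-17 \right)}} - \frac{464}{X} = - \frac{475}{\frac{1}{-16 - 17} \left(-19 - 17\right)} - \frac{464}{72} = - \frac{475}{\frac{1}{-33} \left(-36\right)} - \frac{58}{9} = - \frac{475}{\left(- \frac{1}{33}\right) \left(-36\right)} - \frac{58}{9} = - \frac{475}{\frac{12}{11}} - \frac{58}{9} = \left(-475\right) \frac{11}{12} - \frac{58}{9} = - \frac{5225}{12} - \frac{58}{9} = - \frac{15907}{36}$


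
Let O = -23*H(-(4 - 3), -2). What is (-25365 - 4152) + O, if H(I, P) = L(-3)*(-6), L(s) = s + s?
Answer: -30345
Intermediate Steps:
L(s) = 2*s
H(I, P) = 36 (H(I, P) = (2*(-3))*(-6) = -6*(-6) = 36)
O = -828 (O = -23*36 = -828)
(-25365 - 4152) + O = (-25365 - 4152) - 828 = -29517 - 828 = -30345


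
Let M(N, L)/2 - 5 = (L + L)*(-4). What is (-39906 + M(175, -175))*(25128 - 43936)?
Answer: 697701568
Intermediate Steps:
M(N, L) = 10 - 16*L (M(N, L) = 10 + 2*((L + L)*(-4)) = 10 + 2*((2*L)*(-4)) = 10 + 2*(-8*L) = 10 - 16*L)
(-39906 + M(175, -175))*(25128 - 43936) = (-39906 + (10 - 16*(-175)))*(25128 - 43936) = (-39906 + (10 + 2800))*(-18808) = (-39906 + 2810)*(-18808) = -37096*(-18808) = 697701568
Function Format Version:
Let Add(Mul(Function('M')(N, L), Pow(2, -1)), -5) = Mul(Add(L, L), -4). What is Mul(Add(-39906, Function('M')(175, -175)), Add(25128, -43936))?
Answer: 697701568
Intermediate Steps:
Function('M')(N, L) = Add(10, Mul(-16, L)) (Function('M')(N, L) = Add(10, Mul(2, Mul(Add(L, L), -4))) = Add(10, Mul(2, Mul(Mul(2, L), -4))) = Add(10, Mul(2, Mul(-8, L))) = Add(10, Mul(-16, L)))
Mul(Add(-39906, Function('M')(175, -175)), Add(25128, -43936)) = Mul(Add(-39906, Add(10, Mul(-16, -175))), Add(25128, -43936)) = Mul(Add(-39906, Add(10, 2800)), -18808) = Mul(Add(-39906, 2810), -18808) = Mul(-37096, -18808) = 697701568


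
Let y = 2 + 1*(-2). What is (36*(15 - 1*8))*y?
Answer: 0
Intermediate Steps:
y = 0 (y = 2 - 2 = 0)
(36*(15 - 1*8))*y = (36*(15 - 1*8))*0 = (36*(15 - 8))*0 = (36*7)*0 = 252*0 = 0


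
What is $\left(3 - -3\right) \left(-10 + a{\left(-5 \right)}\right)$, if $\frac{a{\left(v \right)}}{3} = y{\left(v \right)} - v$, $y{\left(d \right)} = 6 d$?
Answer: $-510$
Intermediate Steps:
$a{\left(v \right)} = 15 v$ ($a{\left(v \right)} = 3 \left(6 v - v\right) = 3 \cdot 5 v = 15 v$)
$\left(3 - -3\right) \left(-10 + a{\left(-5 \right)}\right) = \left(3 - -3\right) \left(-10 + 15 \left(-5\right)\right) = \left(3 + 3\right) \left(-10 - 75\right) = 6 \left(-85\right) = -510$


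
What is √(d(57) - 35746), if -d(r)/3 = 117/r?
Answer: I*√12906529/19 ≈ 189.08*I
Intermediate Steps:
d(r) = -351/r
√(d(57) - 35746) = √(-351/57 - 35746) = √(-351*1/57 - 35746) = √(-117/19 - 35746) = √(-679291/19) = I*√12906529/19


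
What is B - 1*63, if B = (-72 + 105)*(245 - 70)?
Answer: 5712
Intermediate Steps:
B = 5775 (B = 33*175 = 5775)
B - 1*63 = 5775 - 1*63 = 5775 - 63 = 5712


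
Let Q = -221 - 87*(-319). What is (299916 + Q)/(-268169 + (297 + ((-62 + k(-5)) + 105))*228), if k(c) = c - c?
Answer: -327448/190649 ≈ -1.7175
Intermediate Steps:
k(c) = 0
Q = 27532 (Q = -221 + 27753 = 27532)
(299916 + Q)/(-268169 + (297 + ((-62 + k(-5)) + 105))*228) = (299916 + 27532)/(-268169 + (297 + ((-62 + 0) + 105))*228) = 327448/(-268169 + (297 + (-62 + 105))*228) = 327448/(-268169 + (297 + 43)*228) = 327448/(-268169 + 340*228) = 327448/(-268169 + 77520) = 327448/(-190649) = 327448*(-1/190649) = -327448/190649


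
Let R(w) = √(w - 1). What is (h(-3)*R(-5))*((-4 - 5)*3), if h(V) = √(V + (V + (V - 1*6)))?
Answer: 81*√10 ≈ 256.14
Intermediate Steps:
h(V) = √(-6 + 3*V) (h(V) = √(V + (V + (V - 6))) = √(V + (V + (-6 + V))) = √(V + (-6 + 2*V)) = √(-6 + 3*V))
R(w) = √(-1 + w)
(h(-3)*R(-5))*((-4 - 5)*3) = (√(-6 + 3*(-3))*√(-1 - 5))*((-4 - 5)*3) = (√(-6 - 9)*√(-6))*(-9*3) = (√(-15)*(I*√6))*(-27) = ((I*√15)*(I*√6))*(-27) = -3*√10*(-27) = 81*√10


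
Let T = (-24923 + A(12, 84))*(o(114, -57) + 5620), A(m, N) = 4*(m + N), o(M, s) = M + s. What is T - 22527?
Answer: -139330430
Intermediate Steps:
A(m, N) = 4*N + 4*m (A(m, N) = 4*(N + m) = 4*N + 4*m)
T = -139307903 (T = (-24923 + (4*84 + 4*12))*((114 - 57) + 5620) = (-24923 + (336 + 48))*(57 + 5620) = (-24923 + 384)*5677 = -24539*5677 = -139307903)
T - 22527 = -139307903 - 22527 = -139330430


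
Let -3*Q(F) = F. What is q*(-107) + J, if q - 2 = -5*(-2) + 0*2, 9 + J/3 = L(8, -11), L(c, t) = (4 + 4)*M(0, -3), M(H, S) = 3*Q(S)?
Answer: -1239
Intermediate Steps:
Q(F) = -F/3
M(H, S) = -S (M(H, S) = 3*(-S/3) = -S)
L(c, t) = 24 (L(c, t) = (4 + 4)*(-1*(-3)) = 8*3 = 24)
J = 45 (J = -27 + 3*24 = -27 + 72 = 45)
q = 12 (q = 2 + (-5*(-2) + 0*2) = 2 + (10 + 0) = 2 + 10 = 12)
q*(-107) + J = 12*(-107) + 45 = -1284 + 45 = -1239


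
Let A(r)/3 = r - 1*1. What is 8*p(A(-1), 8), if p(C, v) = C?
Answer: -48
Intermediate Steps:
A(r) = -3 + 3*r (A(r) = 3*(r - 1*1) = 3*(r - 1) = 3*(-1 + r) = -3 + 3*r)
8*p(A(-1), 8) = 8*(-3 + 3*(-1)) = 8*(-3 - 3) = 8*(-6) = -48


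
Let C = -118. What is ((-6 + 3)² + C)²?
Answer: 11881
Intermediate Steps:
((-6 + 3)² + C)² = ((-6 + 3)² - 118)² = ((-3)² - 118)² = (9 - 118)² = (-109)² = 11881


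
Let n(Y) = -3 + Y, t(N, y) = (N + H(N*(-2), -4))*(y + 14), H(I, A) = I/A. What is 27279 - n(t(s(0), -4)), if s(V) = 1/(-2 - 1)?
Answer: 27287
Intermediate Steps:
s(V) = -1/3 (s(V) = 1/(-3) = -1/3)
t(N, y) = 3*N*(14 + y)/2 (t(N, y) = (N + (N*(-2))/(-4))*(y + 14) = (N - 2*N*(-1/4))*(14 + y) = (N + N/2)*(14 + y) = (3*N/2)*(14 + y) = 3*N*(14 + y)/2)
27279 - n(t(s(0), -4)) = 27279 - (-3 + (3/2)*(-1/3)*(14 - 4)) = 27279 - (-3 + (3/2)*(-1/3)*10) = 27279 - (-3 - 5) = 27279 - 1*(-8) = 27279 + 8 = 27287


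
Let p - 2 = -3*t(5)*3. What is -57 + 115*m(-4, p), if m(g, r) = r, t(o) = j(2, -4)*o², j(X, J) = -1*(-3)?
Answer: -77452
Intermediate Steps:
j(X, J) = 3
t(o) = 3*o²
p = -673 (p = 2 - 9*5²*3 = 2 - 9*25*3 = 2 - 3*75*3 = 2 - 225*3 = 2 - 675 = -673)
-57 + 115*m(-4, p) = -57 + 115*(-673) = -57 - 77395 = -77452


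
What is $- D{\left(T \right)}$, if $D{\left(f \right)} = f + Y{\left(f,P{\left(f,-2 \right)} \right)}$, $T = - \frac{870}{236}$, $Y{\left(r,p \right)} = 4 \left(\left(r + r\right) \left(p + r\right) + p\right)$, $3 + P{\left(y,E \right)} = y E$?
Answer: $\frac{44829}{6962} \approx 6.4391$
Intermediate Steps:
$P{\left(y,E \right)} = -3 + E y$ ($P{\left(y,E \right)} = -3 + y E = -3 + E y$)
$Y{\left(r,p \right)} = 4 p + 8 r \left(p + r\right)$ ($Y{\left(r,p \right)} = 4 \left(2 r \left(p + r\right) + p\right) = 4 \left(p + 2 r \left(p + r\right)\right) = 4 p + 8 r \left(p + r\right)$)
$T = - \frac{435}{118}$ ($T = \left(-870\right) \frac{1}{236} = - \frac{435}{118} \approx -3.6864$)
$D{\left(f \right)} = -12 - 7 f + 8 f^{2} + 8 f \left(-3 - 2 f\right)$ ($D{\left(f \right)} = f + \left(4 \left(-3 - 2 f\right) + 8 f^{2} + 8 \left(-3 - 2 f\right) f\right) = f + \left(\left(-12 - 8 f\right) + 8 f^{2} + 8 f \left(-3 - 2 f\right)\right) = f + \left(-12 - 8 f + 8 f^{2} + 8 f \left(-3 - 2 f\right)\right) = -12 - 7 f + 8 f^{2} + 8 f \left(-3 - 2 f\right)$)
$- D{\left(T \right)} = - (-12 - - \frac{13485}{118} - 8 \left(- \frac{435}{118}\right)^{2}) = - (-12 + \frac{13485}{118} - \frac{378450}{3481}) = \left(-1\right) \left(- \frac{44829}{6962}\right) = \frac{44829}{6962}$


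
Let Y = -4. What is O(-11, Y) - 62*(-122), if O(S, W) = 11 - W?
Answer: 7579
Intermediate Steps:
O(-11, Y) - 62*(-122) = (11 - 1*(-4)) - 62*(-122) = (11 + 4) + 7564 = 15 + 7564 = 7579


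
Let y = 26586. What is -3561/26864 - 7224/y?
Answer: -6874721/17004912 ≈ -0.40428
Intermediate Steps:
-3561/26864 - 7224/y = -3561/26864 - 7224/26586 = -3561*1/26864 - 7224*1/26586 = -3561/26864 - 172/633 = -6874721/17004912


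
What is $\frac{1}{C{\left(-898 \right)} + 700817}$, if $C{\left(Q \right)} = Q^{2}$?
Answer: $\frac{1}{1507221} \approx 6.6347 \cdot 10^{-7}$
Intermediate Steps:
$\frac{1}{C{\left(-898 \right)} + 700817} = \frac{1}{\left(-898\right)^{2} + 700817} = \frac{1}{806404 + 700817} = \frac{1}{1507221}$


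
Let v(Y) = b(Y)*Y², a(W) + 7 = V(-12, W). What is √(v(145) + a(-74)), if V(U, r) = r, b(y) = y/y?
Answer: 4*√1309 ≈ 144.72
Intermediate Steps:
b(y) = 1
a(W) = -7 + W
v(Y) = Y² (v(Y) = 1*Y² = Y²)
√(v(145) + a(-74)) = √(145² + (-7 - 74)) = √(21025 - 81) = √20944 = 4*√1309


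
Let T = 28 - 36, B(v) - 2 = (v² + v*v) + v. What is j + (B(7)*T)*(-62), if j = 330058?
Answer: 383130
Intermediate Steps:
B(v) = 2 + v + 2*v² (B(v) = 2 + ((v² + v*v) + v) = 2 + ((v² + v²) + v) = 2 + (2*v² + v) = 2 + (v + 2*v²) = 2 + v + 2*v²)
T = -8
j + (B(7)*T)*(-62) = 330058 + ((2 + 7 + 2*7²)*(-8))*(-62) = 330058 + ((2 + 7 + 2*49)*(-8))*(-62) = 330058 + ((2 + 7 + 98)*(-8))*(-62) = 330058 + (107*(-8))*(-62) = 330058 - 856*(-62) = 330058 + 53072 = 383130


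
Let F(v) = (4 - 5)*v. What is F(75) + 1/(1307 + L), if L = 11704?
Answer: -975824/13011 ≈ -75.000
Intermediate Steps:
F(v) = -v
F(75) + 1/(1307 + L) = -1*75 + 1/(1307 + 11704) = -75 + 1/13011 = -975824/13011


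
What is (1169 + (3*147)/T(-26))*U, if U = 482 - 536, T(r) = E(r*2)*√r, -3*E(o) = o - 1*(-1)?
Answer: -63126 + 11907*I*√26/221 ≈ -63126.0 + 274.72*I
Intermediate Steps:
E(o) = -⅓ - o/3 (E(o) = -(o - 1*(-1))/3 = -(o + 1)/3 = -(1 + o)/3 = -⅓ - o/3)
T(r) = √r*(-⅓ - 2*r/3) (T(r) = (-⅓ - r*2/3)*√r = (-⅓ - 2*r/3)*√r = √r*(-⅓ - 2*r/3))
U = -54
(1169 + (3*147)/T(-26))*U = (1169 + (3*147)/((√(-26)*(-1 - 2*(-26))/3)))*(-54) = (1169 + 441/(((I*√26)*(-1 + 52)/3)))*(-54) = (1169 + 441/(((⅓)*(I*√26)*51)))*(-54) = (1169 + 441/((17*I*√26)))*(-54) = (1169 + 441*(-I*√26/442))*(-54) = (1169 - 441*I*√26/442)*(-54) = -63126 + 11907*I*√26/221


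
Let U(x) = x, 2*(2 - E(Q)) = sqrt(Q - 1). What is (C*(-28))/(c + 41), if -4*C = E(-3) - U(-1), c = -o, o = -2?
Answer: 21/43 - 7*I/43 ≈ 0.48837 - 0.16279*I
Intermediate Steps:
E(Q) = 2 - sqrt(-1 + Q)/2 (E(Q) = 2 - sqrt(Q - 1)/2 = 2 - sqrt(-1 + Q)/2)
c = 2 (c = -1*(-2) = 2)
C = -3/4 + I/4 (C = -((2 - sqrt(-1 - 3)/2) - 1*(-1))/4 = -((2 - I) + 1)/4 = -(3 - I)/4 = -3/4 + I/4 ≈ -0.75 + 0.25*I)
(C*(-28))/(c + 41) = ((-3/4 + I/4)*(-28))/(2 + 41) = (21 - 7*I)/43 = (21 - 7*I)*(1/43) = 21/43 - 7*I/43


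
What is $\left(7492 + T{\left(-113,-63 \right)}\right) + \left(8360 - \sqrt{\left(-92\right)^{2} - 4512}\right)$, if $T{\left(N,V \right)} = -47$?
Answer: $15805 - 4 \sqrt{247} \approx 15742.0$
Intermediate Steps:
$\left(7492 + T{\left(-113,-63 \right)}\right) + \left(8360 - \sqrt{\left(-92\right)^{2} - 4512}\right) = \left(7492 - 47\right) + \left(8360 - \sqrt{\left(-92\right)^{2} - 4512}\right) = 7445 + \left(8360 - \sqrt{8464 - 4512}\right) = 7445 + \left(8360 - \sqrt{3952}\right) = 7445 + \left(8360 - 4 \sqrt{247}\right) = 15805 - 4 \sqrt{247}$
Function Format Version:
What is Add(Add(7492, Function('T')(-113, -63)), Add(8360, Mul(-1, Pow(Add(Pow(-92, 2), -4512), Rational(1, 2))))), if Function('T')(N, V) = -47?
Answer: Add(15805, Mul(-4, Pow(247, Rational(1, 2)))) ≈ 15742.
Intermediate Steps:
Add(Add(7492, Function('T')(-113, -63)), Add(8360, Mul(-1, Pow(Add(Pow(-92, 2), -4512), Rational(1, 2))))) = Add(Add(7492, -47), Add(8360, Mul(-1, Pow(Add(Pow(-92, 2), -4512), Rational(1, 2))))) = Add(7445, Add(8360, Mul(-1, Pow(Add(8464, -4512), Rational(1, 2))))) = Add(7445, Add(8360, Mul(-1, Pow(3952, Rational(1, 2))))) = Add(7445, Add(8360, Mul(-1, Mul(4, Pow(247, Rational(1, 2)))))) = Add(7445, Add(8360, Mul(-4, Pow(247, Rational(1, 2))))) = Add(15805, Mul(-4, Pow(247, Rational(1, 2))))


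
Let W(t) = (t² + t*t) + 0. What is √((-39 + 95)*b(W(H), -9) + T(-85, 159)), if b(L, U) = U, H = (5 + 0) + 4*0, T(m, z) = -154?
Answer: I*√658 ≈ 25.652*I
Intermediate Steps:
H = 5 (H = 5 + 0 = 5)
W(t) = 2*t² (W(t) = (t² + t²) + 0 = 2*t² + 0 = 2*t²)
√((-39 + 95)*b(W(H), -9) + T(-85, 159)) = √((-39 + 95)*(-9) - 154) = √(56*(-9) - 154) = √(-504 - 154) = √(-658) = I*√658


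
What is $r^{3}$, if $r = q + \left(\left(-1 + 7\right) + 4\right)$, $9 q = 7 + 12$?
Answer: $\frac{1295029}{729} \approx 1776.4$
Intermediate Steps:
$q = \frac{19}{9}$ ($q = \frac{7 + 12}{9} = \frac{1}{9} \cdot 19 = \frac{19}{9} \approx 2.1111$)
$r = \frac{109}{9}$ ($r = \frac{19}{9} + \left(\left(-1 + 7\right) + 4\right) = \frac{19}{9} + \left(6 + 4\right) = \frac{19}{9} + 10 = \frac{109}{9} \approx 12.111$)
$r^{3} = \left(\frac{109}{9}\right)^{3} = \frac{1295029}{729}$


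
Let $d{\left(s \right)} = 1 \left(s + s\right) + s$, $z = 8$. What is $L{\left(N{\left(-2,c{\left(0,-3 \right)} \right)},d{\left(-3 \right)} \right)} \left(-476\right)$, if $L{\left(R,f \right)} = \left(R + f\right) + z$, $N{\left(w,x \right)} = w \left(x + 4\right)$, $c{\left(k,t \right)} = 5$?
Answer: $9044$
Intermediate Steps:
$N{\left(w,x \right)} = w \left(4 + x\right)$
$d{\left(s \right)} = 3 s$ ($d{\left(s \right)} = 1 \cdot 2 s + s = 2 s + s = 3 s$)
$L{\left(R,f \right)} = 8 + R + f$ ($L{\left(R,f \right)} = \left(R + f\right) + 8 = 8 + R + f$)
$L{\left(N{\left(-2,c{\left(0,-3 \right)} \right)},d{\left(-3 \right)} \right)} \left(-476\right) = \left(8 - 2 \left(4 + 5\right) + 3 \left(-3\right)\right) \left(-476\right) = \left(8 - 18 - 9\right) \left(-476\right) = \left(-19\right) \left(-476\right) = 9044$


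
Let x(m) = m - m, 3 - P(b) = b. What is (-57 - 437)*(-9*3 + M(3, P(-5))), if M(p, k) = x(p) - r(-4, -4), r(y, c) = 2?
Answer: 14326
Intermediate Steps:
P(b) = 3 - b
x(m) = 0
M(p, k) = -2 (M(p, k) = 0 - 1*2 = 0 - 2 = -2)
(-57 - 437)*(-9*3 + M(3, P(-5))) = (-57 - 437)*(-9*3 - 2) = -494*(-27 - 2) = -494*(-29) = 14326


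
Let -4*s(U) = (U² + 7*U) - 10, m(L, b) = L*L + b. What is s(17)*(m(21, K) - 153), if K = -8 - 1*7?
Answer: -54327/2 ≈ -27164.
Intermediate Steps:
K = -15 (K = -8 - 7 = -15)
m(L, b) = b + L² (m(L, b) = L² + b = b + L²)
s(U) = 5/2 - 7*U/4 - U²/4 (s(U) = -((U² + 7*U) - 10)/4 = -(-10 + U² + 7*U)/4 = 5/2 - 7*U/4 - U²/4)
s(17)*(m(21, K) - 153) = (5/2 - 7/4*17 - ¼*17²)*((-15 + 21²) - 153) = (5/2 - 119/4 - ¼*289)*((-15 + 441) - 153) = (5/2 - 119/4 - 289/4)*(426 - 153) = -199/2*273 = -54327/2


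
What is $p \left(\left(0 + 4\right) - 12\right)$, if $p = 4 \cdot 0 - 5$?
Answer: $40$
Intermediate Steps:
$p = -5$ ($p = 0 - 5 = -5$)
$p \left(\left(0 + 4\right) - 12\right) = - 5 \left(\left(0 + 4\right) - 12\right) = - 5 \left(4 - 12\right) = \left(-5\right) \left(-8\right) = 40$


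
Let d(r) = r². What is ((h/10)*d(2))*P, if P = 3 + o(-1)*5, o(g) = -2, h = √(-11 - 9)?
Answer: -28*I*√5/5 ≈ -12.522*I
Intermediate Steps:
h = 2*I*√5 (h = √(-20) = 2*I*√5 ≈ 4.4721*I)
P = -7 (P = 3 - 2*5 = 3 - 10 = -7)
((h/10)*d(2))*P = (((2*I*√5)/10)*2²)*(-7) = (((2*I*√5)*(⅒))*4)*(-7) = ((I*√5/5)*4)*(-7) = (4*I*√5/5)*(-7) = -28*I*√5/5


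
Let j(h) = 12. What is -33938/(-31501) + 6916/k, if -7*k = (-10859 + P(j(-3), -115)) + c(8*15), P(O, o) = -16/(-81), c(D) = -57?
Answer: 38383610053/6963138545 ≈ 5.5124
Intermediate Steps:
P(O, o) = 16/81 (P(O, o) = -16*(-1/81) = 16/81)
k = 884180/567 (k = -((-10859 + 16/81) - 57)/7 = -(-879563/81 - 57)/7 = -⅐*(-884180/81) = 884180/567 ≈ 1559.4)
-33938/(-31501) + 6916/k = -33938/(-31501) + 6916/(884180/567) = -33938*(-1/31501) + 6916*(567/884180) = 33938/31501 + 980343/221045 = 38383610053/6963138545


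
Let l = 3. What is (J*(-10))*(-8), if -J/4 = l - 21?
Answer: 5760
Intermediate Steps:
J = 72 (J = -4*(3 - 21) = -4*(-18) = 72)
(J*(-10))*(-8) = (72*(-10))*(-8) = -720*(-8) = 5760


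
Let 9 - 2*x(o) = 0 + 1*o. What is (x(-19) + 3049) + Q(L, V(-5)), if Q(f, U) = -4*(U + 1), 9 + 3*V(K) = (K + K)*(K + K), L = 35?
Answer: 8813/3 ≈ 2937.7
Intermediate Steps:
x(o) = 9/2 - o/2 (x(o) = 9/2 - (0 + 1*o)/2 = 9/2 - (0 + o)/2 = 9/2 - o/2)
V(K) = -3 + 4*K**2/3 (V(K) = -3 + ((K + K)*(K + K))/3 = -3 + ((2*K)*(2*K))/3 = -3 + (4*K**2)/3 = -3 + 4*K**2/3)
Q(f, U) = -4 - 4*U (Q(f, U) = -4*(1 + U) = -4 - 4*U)
(x(-19) + 3049) + Q(L, V(-5)) = ((9/2 - 1/2*(-19)) + 3049) + (-4 - 4*(-3 + (4/3)*(-5)**2)) = ((9/2 + 19/2) + 3049) + (-4 - 4*(-3 + (4/3)*25)) = (14 + 3049) + (-4 - 4*(-3 + 100/3)) = 3063 + (-4 - 4*91/3) = 3063 + (-4 - 364/3) = 3063 - 376/3 = 8813/3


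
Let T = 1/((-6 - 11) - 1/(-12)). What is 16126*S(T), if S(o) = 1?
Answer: 16126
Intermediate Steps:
T = -12/203 (T = 1/(-17 - 1*(-1/12)) = 1/(-17 + 1/12) = 1/(-203/12) = -12/203 ≈ -0.059113)
16126*S(T) = 16126*1 = 16126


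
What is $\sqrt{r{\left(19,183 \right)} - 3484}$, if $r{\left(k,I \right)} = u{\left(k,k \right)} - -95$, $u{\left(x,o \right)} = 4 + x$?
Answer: $3 i \sqrt{374} \approx 58.017 i$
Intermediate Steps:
$r{\left(k,I \right)} = 99 + k$ ($r{\left(k,I \right)} = \left(4 + k\right) - -95 = \left(4 + k\right) + 95 = 99 + k$)
$\sqrt{r{\left(19,183 \right)} - 3484} = \sqrt{\left(99 + 19\right) - 3484} = \sqrt{118 - 3484} = \sqrt{-3366} = 3 i \sqrt{374}$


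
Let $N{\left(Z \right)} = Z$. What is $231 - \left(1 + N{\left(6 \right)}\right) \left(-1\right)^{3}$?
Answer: $238$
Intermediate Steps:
$231 - \left(1 + N{\left(6 \right)}\right) \left(-1\right)^{3} = 231 - \left(1 + 6\right) \left(-1\right)^{3} = 231 - 7 \left(-1\right) = 231 - -7 = 231 + 7 = 238$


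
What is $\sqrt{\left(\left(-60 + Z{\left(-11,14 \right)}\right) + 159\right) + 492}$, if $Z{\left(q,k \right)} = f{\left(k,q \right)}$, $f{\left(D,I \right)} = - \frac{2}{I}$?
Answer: $\frac{\sqrt{71533}}{11} \approx 24.314$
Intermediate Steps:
$Z{\left(q,k \right)} = - \frac{2}{q}$
$\sqrt{\left(\left(-60 + Z{\left(-11,14 \right)}\right) + 159\right) + 492} = \sqrt{\left(\left(-60 - \frac{2}{-11}\right) + 159\right) + 492} = \sqrt{\left(\left(-60 - - \frac{2}{11}\right) + 159\right) + 492} = \sqrt{\left(\left(-60 + \frac{2}{11}\right) + 159\right) + 492} = \sqrt{\left(- \frac{658}{11} + 159\right) + 492} = \sqrt{\frac{1091}{11} + 492} = \sqrt{\frac{6503}{11}} = \frac{\sqrt{71533}}{11}$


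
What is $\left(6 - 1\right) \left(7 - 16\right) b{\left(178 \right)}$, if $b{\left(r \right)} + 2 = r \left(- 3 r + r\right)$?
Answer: $2851650$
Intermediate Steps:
$b{\left(r \right)} = -2 - 2 r^{2}$ ($b{\left(r \right)} = -2 + r \left(- 3 r + r\right) = -2 + r \left(- 2 r\right) = -2 - 2 r^{2}$)
$\left(6 - 1\right) \left(7 - 16\right) b{\left(178 \right)} = \left(6 - 1\right) \left(7 - 16\right) \left(-2 - 2 \cdot 178^{2}\right) = 5 \left(-9\right) \left(-2 - 63368\right) = - 45 \left(-2 - 63368\right) = \left(-45\right) \left(-63370\right) = 2851650$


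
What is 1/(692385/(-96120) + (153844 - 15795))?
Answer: 6408/884571833 ≈ 7.2442e-6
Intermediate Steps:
1/(692385/(-96120) + (153844 - 15795)) = 1/(692385*(-1/96120) + 138049) = 1/(-46159/6408 + 138049) = 1/(884571833/6408) = 6408/884571833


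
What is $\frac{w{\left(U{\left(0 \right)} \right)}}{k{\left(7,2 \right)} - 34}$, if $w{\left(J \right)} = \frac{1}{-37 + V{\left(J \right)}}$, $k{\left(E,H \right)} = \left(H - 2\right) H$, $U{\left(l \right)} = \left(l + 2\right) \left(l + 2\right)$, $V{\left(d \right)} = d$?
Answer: $\frac{1}{1122} \approx 0.00089127$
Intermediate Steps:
$U{\left(l \right)} = \left(2 + l\right)^{2}$ ($U{\left(l \right)} = \left(2 + l\right) \left(2 + l\right) = \left(2 + l\right)^{2}$)
$k{\left(E,H \right)} = H \left(-2 + H\right)$ ($k{\left(E,H \right)} = \left(-2 + H\right) H = H \left(-2 + H\right)$)
$w{\left(J \right)} = \frac{1}{-37 + J}$
$\frac{w{\left(U{\left(0 \right)} \right)}}{k{\left(7,2 \right)} - 34} = \frac{1}{\left(-37 + \left(2 + 0\right)^{2}\right) \left(2 \left(-2 + 2\right) - 34\right)} = \frac{1}{\left(-37 + 2^{2}\right) \left(2 \cdot 0 - 34\right)} = \frac{1}{\left(-37 + 4\right) \left(0 - 34\right)} = \frac{1}{\left(-33\right) \left(-34\right)} = \left(- \frac{1}{33}\right) \left(- \frac{1}{34}\right) = \frac{1}{1122}$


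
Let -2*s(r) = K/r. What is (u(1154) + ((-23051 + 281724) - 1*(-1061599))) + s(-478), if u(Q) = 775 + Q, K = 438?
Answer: 632012297/478 ≈ 1.3222e+6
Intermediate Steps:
s(r) = -219/r
(u(1154) + ((-23051 + 281724) - 1*(-1061599))) + s(-478) = ((775 + 1154) + ((-23051 + 281724) - 1*(-1061599))) - 219/(-478) = (1929 + (258673 + 1061599)) - 219*(-1/478) = (1929 + 1320272) + 219/478 = 1322201 + 219/478 = 632012297/478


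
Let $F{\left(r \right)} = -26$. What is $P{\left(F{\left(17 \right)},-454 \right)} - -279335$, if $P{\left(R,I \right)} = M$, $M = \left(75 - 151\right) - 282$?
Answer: $278977$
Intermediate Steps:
$M = -358$ ($M = -76 - 282 = -358$)
$P{\left(R,I \right)} = -358$
$P{\left(F{\left(17 \right)},-454 \right)} - -279335 = -358 - -279335 = -358 + 279335 = 278977$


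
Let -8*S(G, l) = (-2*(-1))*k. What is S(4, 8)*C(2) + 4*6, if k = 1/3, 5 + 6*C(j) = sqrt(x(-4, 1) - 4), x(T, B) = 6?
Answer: 1733/72 - sqrt(2)/72 ≈ 24.050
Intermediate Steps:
C(j) = -5/6 + sqrt(2)/6 (C(j) = -5/6 + sqrt(6 - 4)/6 = -5/6 + sqrt(2)/6)
k = 1/3 (k = 1*(1/3) = 1/3 ≈ 0.33333)
S(G, l) = -1/12 (S(G, l) = -(-2*(-1))/(8*3) = -1/(4*3) = -1/8*2/3 = -1/12)
S(4, 8)*C(2) + 4*6 = -(-5/6 + sqrt(2)/6)/12 + 4*6 = (5/72 - sqrt(2)/72) + 24 = 1733/72 - sqrt(2)/72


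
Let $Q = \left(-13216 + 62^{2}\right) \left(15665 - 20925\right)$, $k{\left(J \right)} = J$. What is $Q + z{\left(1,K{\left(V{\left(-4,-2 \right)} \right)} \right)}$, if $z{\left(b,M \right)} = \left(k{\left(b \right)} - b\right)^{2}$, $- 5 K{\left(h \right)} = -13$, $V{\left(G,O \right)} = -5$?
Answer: $49296720$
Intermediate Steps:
$K{\left(h \right)} = \frac{13}{5}$ ($K{\left(h \right)} = \left(- \frac{1}{5}\right) \left(-13\right) = \frac{13}{5}$)
$z{\left(b,M \right)} = 0$ ($z{\left(b,M \right)} = \left(b - b\right)^{2} = 0^{2} = 0$)
$Q = 49296720$ ($Q = \left(-13216 + 3844\right) \left(-5260\right) = \left(-9372\right) \left(-5260\right) = 49296720$)
$Q + z{\left(1,K{\left(V{\left(-4,-2 \right)} \right)} \right)} = 49296720 + 0 = 49296720$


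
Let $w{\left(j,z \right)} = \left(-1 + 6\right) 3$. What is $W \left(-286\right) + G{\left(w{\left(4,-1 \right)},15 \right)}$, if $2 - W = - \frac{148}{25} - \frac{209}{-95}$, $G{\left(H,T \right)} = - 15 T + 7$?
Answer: $- \frac{46348}{25} \approx -1853.9$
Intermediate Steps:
$w{\left(j,z \right)} = 15$ ($w{\left(j,z \right)} = 5 \cdot 3 = 15$)
$G{\left(H,T \right)} = 7 - 15 T$
$W = \frac{143}{25}$ ($W = 2 - \left(- \frac{148}{25} - \frac{209}{-95}\right) = 2 - \left(\left(-148\right) \frac{1}{25} - - \frac{11}{5}\right) = 2 - \left(- \frac{148}{25} + \frac{11}{5}\right) = 2 - - \frac{93}{25} = 2 + \frac{93}{25} = \frac{143}{25} \approx 5.72$)
$W \left(-286\right) + G{\left(w{\left(4,-1 \right)},15 \right)} = \frac{143}{25} \left(-286\right) + \left(7 - 225\right) = - \frac{40898}{25} + \left(7 - 225\right) = - \frac{40898}{25} - 218 = - \frac{46348}{25}$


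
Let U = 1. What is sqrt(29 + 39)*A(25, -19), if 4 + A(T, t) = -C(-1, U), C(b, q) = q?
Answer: -10*sqrt(17) ≈ -41.231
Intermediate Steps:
A(T, t) = -5 (A(T, t) = -4 - 1*1 = -4 - 1 = -5)
sqrt(29 + 39)*A(25, -19) = sqrt(29 + 39)*(-5) = sqrt(68)*(-5) = (2*sqrt(17))*(-5) = -10*sqrt(17)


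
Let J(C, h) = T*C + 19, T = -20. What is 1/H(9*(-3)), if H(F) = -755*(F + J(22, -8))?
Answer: 1/338240 ≈ 2.9565e-6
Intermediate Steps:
J(C, h) = 19 - 20*C (J(C, h) = -20*C + 19 = 19 - 20*C)
H(F) = 317855 - 755*F (H(F) = -755*(F + (19 - 20*22)) = -755*(F + (19 - 440)) = -755*(F - 421) = -755*(-421 + F) = 317855 - 755*F)
1/H(9*(-3)) = 1/(317855 - 6795*(-3)) = 1/(317855 - 755*(-27)) = 1/(317855 + 20385) = 1/338240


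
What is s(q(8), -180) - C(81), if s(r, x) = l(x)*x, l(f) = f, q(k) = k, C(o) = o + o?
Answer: 32238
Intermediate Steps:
C(o) = 2*o
s(r, x) = x² (s(r, x) = x*x = x²)
s(q(8), -180) - C(81) = (-180)² - 2*81 = 32400 - 1*162 = 32400 - 162 = 32238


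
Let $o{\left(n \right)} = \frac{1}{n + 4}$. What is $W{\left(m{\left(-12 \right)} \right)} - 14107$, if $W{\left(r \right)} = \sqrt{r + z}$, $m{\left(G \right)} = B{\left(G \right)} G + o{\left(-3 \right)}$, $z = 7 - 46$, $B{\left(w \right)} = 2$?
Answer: $-14107 + i \sqrt{62} \approx -14107.0 + 7.874 i$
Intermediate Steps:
$o{\left(n \right)} = \frac{1}{4 + n}$
$z = -39$
$m{\left(G \right)} = 1 + 2 G$ ($m{\left(G \right)} = 2 G + \frac{1}{4 - 3} = 2 G + 1^{-1} = 2 G + 1 = 1 + 2 G$)
$W{\left(r \right)} = \sqrt{-39 + r}$ ($W{\left(r \right)} = \sqrt{r - 39} = \sqrt{-39 + r}$)
$W{\left(m{\left(-12 \right)} \right)} - 14107 = \sqrt{-39 + \left(1 + 2 \left(-12\right)\right)} - 14107 = \sqrt{-39 + \left(1 - 24\right)} - 14107 = \sqrt{-39 - 23} - 14107 = \sqrt{-62} - 14107 = i \sqrt{62} - 14107 = -14107 + i \sqrt{62}$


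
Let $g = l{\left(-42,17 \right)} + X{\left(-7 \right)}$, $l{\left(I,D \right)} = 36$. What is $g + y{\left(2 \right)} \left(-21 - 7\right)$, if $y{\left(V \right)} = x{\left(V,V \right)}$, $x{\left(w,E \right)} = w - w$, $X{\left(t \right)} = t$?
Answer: $29$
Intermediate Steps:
$x{\left(w,E \right)} = 0$
$y{\left(V \right)} = 0$
$g = 29$ ($g = 36 - 7 = 29$)
$g + y{\left(2 \right)} \left(-21 - 7\right) = 29 + 0 \left(-21 - 7\right) = 29 + 0 \left(-28\right) = 29 + 0 = 29$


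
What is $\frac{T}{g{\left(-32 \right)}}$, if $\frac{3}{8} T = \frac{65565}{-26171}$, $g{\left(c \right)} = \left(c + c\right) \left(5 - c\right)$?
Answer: $\frac{21855}{7746616} \approx 0.0028212$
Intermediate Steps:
$g{\left(c \right)} = 2 c \left(5 - c\right)$
$T = - \frac{174840}{26171}$ ($T = \frac{8 \frac{65565}{-26171}}{3} = \frac{8 \cdot 65565 \left(- \frac{1}{26171}\right)}{3} = \frac{8}{3} \left(- \frac{65565}{26171}\right) = - \frac{174840}{26171} \approx -6.6807$)
$\frac{T}{g{\left(-32 \right)}} = - \frac{174840}{26171 \cdot 2 \left(-32\right) \left(5 - -32\right)} = - \frac{174840}{26171 \cdot 2 \left(-32\right) \left(5 + 32\right)} = - \frac{174840}{26171 \cdot 2 \left(-32\right) 37} = - \frac{174840}{26171 \left(-2368\right)} = \left(- \frac{174840}{26171}\right) \left(- \frac{1}{2368}\right) = \frac{21855}{7746616}$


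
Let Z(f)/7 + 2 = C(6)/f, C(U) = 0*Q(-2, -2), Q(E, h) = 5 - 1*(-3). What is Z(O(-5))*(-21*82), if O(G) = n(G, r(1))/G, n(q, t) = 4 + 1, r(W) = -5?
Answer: 24108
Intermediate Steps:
n(q, t) = 5
Q(E, h) = 8 (Q(E, h) = 5 + 3 = 8)
C(U) = 0 (C(U) = 0*8 = 0)
O(G) = 5/G
Z(f) = -14 (Z(f) = -14 + 7*(0/f) = -14 + 7*0 = -14 + 0 = -14)
Z(O(-5))*(-21*82) = -(-294)*82 = -14*(-1722) = 24108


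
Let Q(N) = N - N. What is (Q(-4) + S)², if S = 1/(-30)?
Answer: 1/900 ≈ 0.0011111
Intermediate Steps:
Q(N) = 0
S = -1/30 ≈ -0.033333
(Q(-4) + S)² = (0 - 1/30)² = (-1/30)² = 1/900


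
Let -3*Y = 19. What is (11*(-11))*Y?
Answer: 2299/3 ≈ 766.33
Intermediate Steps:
Y = -19/3 (Y = -⅓*19 = -19/3 ≈ -6.3333)
(11*(-11))*Y = (11*(-11))*(-19/3) = -121*(-19/3) = 2299/3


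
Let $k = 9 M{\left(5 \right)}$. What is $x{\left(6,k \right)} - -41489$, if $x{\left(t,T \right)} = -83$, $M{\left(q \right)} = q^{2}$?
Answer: $41406$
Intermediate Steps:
$k = 225$ ($k = 9 \cdot 5^{2} = 9 \cdot 25 = 225$)
$x{\left(6,k \right)} - -41489 = -83 - -41489 = -83 + 41489 = 41406$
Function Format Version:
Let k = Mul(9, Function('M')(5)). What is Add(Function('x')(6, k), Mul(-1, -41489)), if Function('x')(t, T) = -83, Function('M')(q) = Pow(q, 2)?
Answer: 41406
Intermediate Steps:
k = 225 (k = Mul(9, Pow(5, 2)) = Mul(9, 25) = 225)
Add(Function('x')(6, k), Mul(-1, -41489)) = Add(-83, Mul(-1, -41489)) = Add(-83, 41489) = 41406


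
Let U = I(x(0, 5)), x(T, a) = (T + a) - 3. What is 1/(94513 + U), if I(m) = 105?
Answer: 1/94618 ≈ 1.0569e-5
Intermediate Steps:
x(T, a) = -3 + T + a
U = 105
1/(94513 + U) = 1/(94513 + 105) = 1/94618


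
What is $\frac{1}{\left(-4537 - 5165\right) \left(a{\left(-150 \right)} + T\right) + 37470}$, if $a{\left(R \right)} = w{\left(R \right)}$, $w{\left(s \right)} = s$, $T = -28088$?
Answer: $\frac{1}{274002546} \approx 3.6496 \cdot 10^{-9}$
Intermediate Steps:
$a{\left(R \right)} = R$
$\frac{1}{\left(-4537 - 5165\right) \left(a{\left(-150 \right)} + T\right) + 37470} = \frac{1}{\left(-4537 - 5165\right) \left(-150 - 28088\right) + 37470} = \frac{1}{\left(-9702\right) \left(-28238\right) + 37470} = \frac{1}{273965076 + 37470} = \frac{1}{274002546}$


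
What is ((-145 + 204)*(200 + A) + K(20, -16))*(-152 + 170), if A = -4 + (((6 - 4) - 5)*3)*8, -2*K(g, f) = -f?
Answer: 131544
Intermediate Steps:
K(g, f) = f/2 (K(g, f) = -(-1)*f/2 = f/2)
A = -76 (A = -4 + ((2 - 5)*3)*8 = -4 - 3*3*8 = -4 - 9*8 = -4 - 72 = -76)
((-145 + 204)*(200 + A) + K(20, -16))*(-152 + 170) = ((-145 + 204)*(200 - 76) + (1/2)*(-16))*(-152 + 170) = (59*124 - 8)*18 = (7316 - 8)*18 = 7308*18 = 131544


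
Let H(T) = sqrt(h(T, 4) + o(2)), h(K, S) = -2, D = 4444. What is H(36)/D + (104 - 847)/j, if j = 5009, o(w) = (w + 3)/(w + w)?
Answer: -743/5009 + I*sqrt(3)/8888 ≈ -0.14833 + 0.00019488*I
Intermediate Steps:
o(w) = (3 + w)/(2*w) (o(w) = (3 + w)/((2*w)) = (3 + w)*(1/(2*w)) = (3 + w)/(2*w))
H(T) = I*sqrt(3)/2 (H(T) = sqrt(-2 + (1/2)*(3 + 2)/2) = sqrt(-2 + (1/2)*(1/2)*5) = sqrt(-2 + 5/4) = sqrt(-3/4) = I*sqrt(3)/2)
H(36)/D + (104 - 847)/j = (I*sqrt(3)/2)/4444 + (104 - 847)/5009 = (I*sqrt(3)/2)*(1/4444) - 743*1/5009 = I*sqrt(3)/8888 - 743/5009 = -743/5009 + I*sqrt(3)/8888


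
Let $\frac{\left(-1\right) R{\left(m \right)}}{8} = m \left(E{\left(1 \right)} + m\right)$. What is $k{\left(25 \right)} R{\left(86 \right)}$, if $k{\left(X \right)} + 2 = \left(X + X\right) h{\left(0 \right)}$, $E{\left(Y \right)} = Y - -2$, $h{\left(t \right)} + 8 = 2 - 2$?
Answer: $24615264$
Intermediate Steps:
$h{\left(t \right)} = -8$ ($h{\left(t \right)} = -8 + \left(2 - 2\right) = -8 + 0 = -8$)
$E{\left(Y \right)} = 2 + Y$ ($E{\left(Y \right)} = Y + 2 = 2 + Y$)
$k{\left(X \right)} = -2 - 16 X$ ($k{\left(X \right)} = -2 + \left(X + X\right) \left(-8\right) = -2 + 2 X \left(-8\right) = -2 - 16 X$)
$R{\left(m \right)} = - 8 m \left(3 + m\right)$ ($R{\left(m \right)} = - 8 m \left(\left(2 + 1\right) + m\right) = - 8 m \left(3 + m\right)$)
$k{\left(25 \right)} R{\left(86 \right)} = \left(-2 - 400\right) \left(\left(-8\right) 86 \left(3 + 86\right)\right) = \left(-2 - 400\right) \left(\left(-8\right) 86 \cdot 89\right) = \left(-402\right) \left(-61232\right) = 24615264$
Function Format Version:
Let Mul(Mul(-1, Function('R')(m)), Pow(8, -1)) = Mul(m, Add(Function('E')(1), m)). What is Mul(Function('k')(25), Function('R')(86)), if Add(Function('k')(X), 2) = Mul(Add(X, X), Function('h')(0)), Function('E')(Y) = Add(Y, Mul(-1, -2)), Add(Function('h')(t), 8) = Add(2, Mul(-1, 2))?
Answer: 24615264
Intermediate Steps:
Function('h')(t) = -8 (Function('h')(t) = Add(-8, Add(2, Mul(-1, 2))) = Add(-8, Add(2, -2)) = Add(-8, 0) = -8)
Function('E')(Y) = Add(2, Y) (Function('E')(Y) = Add(Y, 2) = Add(2, Y))
Function('k')(X) = Add(-2, Mul(-16, X)) (Function('k')(X) = Add(-2, Mul(Add(X, X), -8)) = Add(-2, Mul(Mul(2, X), -8)) = Add(-2, Mul(-16, X)))
Function('R')(m) = Mul(-8, m, Add(3, m)) (Function('R')(m) = Mul(-8, Mul(m, Add(Add(2, 1), m))) = Mul(-8, Mul(m, Add(3, m))) = Mul(-8, m, Add(3, m)))
Mul(Function('k')(25), Function('R')(86)) = Mul(Add(-2, Mul(-16, 25)), Mul(-8, 86, Add(3, 86))) = Mul(Add(-2, -400), Mul(-8, 86, 89)) = Mul(-402, -61232) = 24615264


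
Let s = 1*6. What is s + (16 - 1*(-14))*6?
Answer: 186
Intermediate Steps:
s = 6
s + (16 - 1*(-14))*6 = 6 + (16 - 1*(-14))*6 = 6 + (16 + 14)*6 = 6 + 30*6 = 6 + 180 = 186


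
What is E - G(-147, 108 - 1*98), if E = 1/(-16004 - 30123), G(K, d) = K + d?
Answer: 6319398/46127 ≈ 137.00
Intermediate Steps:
E = -1/46127 (E = 1/(-46127) = -1/46127 ≈ -2.1679e-5)
E - G(-147, 108 - 1*98) = -1/46127 - (-147 + (108 - 1*98)) = -1/46127 - (-147 + (108 - 98)) = -1/46127 - (-147 + 10) = -1/46127 - 1*(-137) = -1/46127 + 137 = 6319398/46127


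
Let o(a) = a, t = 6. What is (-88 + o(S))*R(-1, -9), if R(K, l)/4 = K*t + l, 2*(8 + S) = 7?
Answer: 5550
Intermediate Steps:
S = -9/2 (S = -8 + (½)*7 = -8 + 7/2 = -9/2 ≈ -4.5000)
R(K, l) = 4*l + 24*K (R(K, l) = 4*(K*6 + l) = 4*(6*K + l) = 4*(l + 6*K) = 4*l + 24*K)
(-88 + o(S))*R(-1, -9) = (-88 - 9/2)*(4*(-9) + 24*(-1)) = -185*(-36 - 24)/2 = -185/2*(-60) = 5550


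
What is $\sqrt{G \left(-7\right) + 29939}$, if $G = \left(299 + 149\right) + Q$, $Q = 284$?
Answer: $\sqrt{24815} \approx 157.53$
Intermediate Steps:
$G = 732$ ($G = \left(299 + 149\right) + 284 = 448 + 284 = 732$)
$\sqrt{G \left(-7\right) + 29939} = \sqrt{732 \left(-7\right) + 29939} = \sqrt{-5124 + 29939} = \sqrt{24815}$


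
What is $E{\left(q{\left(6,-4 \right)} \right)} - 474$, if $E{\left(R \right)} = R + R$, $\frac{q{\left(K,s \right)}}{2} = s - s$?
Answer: $-474$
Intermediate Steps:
$q{\left(K,s \right)} = 0$ ($q{\left(K,s \right)} = 2 \left(s - s\right) = 2 \cdot 0 = 0$)
$E{\left(R \right)} = 2 R$
$E{\left(q{\left(6,-4 \right)} \right)} - 474 = 2 \cdot 0 - 474 = 0 - 474 = -474$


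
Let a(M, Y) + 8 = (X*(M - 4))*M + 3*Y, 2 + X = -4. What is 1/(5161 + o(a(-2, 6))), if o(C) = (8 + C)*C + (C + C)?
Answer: 1/8385 ≈ 0.00011926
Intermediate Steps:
X = -6 (X = -2 - 4 = -6)
a(M, Y) = -8 + 3*Y + M*(24 - 6*M) (a(M, Y) = -8 + ((-6*(M - 4))*M + 3*Y) = -8 + ((-6*(-4 + M))*M + 3*Y) = -8 + ((24 - 6*M)*M + 3*Y) = -8 + (M*(24 - 6*M) + 3*Y) = -8 + (3*Y + M*(24 - 6*M)) = -8 + 3*Y + M*(24 - 6*M))
o(C) = 2*C + C*(8 + C) (o(C) = C*(8 + C) + 2*C = 2*C + C*(8 + C))
1/(5161 + o(a(-2, 6))) = 1/(5161 + (-8 - 6*(-2)² + 3*6 + 24*(-2))*(10 + (-8 - 6*(-2)² + 3*6 + 24*(-2)))) = 1/(5161 + (-8 - 6*4 + 18 - 48)*(10 + (-8 - 6*4 + 18 - 48))) = 1/(5161 + (-8 - 24 + 18 - 48)*(10 + (-8 - 24 + 18 - 48))) = 1/(5161 - 62*(10 - 62)) = 1/(5161 - 62*(-52)) = 1/(5161 + 3224) = 1/8385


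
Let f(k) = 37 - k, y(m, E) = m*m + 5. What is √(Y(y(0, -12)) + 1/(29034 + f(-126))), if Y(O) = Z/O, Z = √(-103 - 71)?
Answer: √(729925 + 4262324045*I*√174)/145985 ≈ 1.1485 + 1.1485*I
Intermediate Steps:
y(m, E) = 5 + m² (y(m, E) = m² + 5 = 5 + m²)
Z = I*√174 (Z = √(-174) = I*√174 ≈ 13.191*I)
Y(O) = I*√174/O (Y(O) = (I*√174)/O = I*√174/O)
√(Y(y(0, -12)) + 1/(29034 + f(-126))) = √(I*√174/(5 + 0²) + 1/(29034 + (37 - 1*(-126)))) = √(I*√174/(5 + 0) + 1/(29034 + (37 + 126))) = √(I*√174/5 + 1/(29034 + 163)) = √(I*√174*(⅕) + 1/29197) = √(I*√174/5 + 1/29197) = √(1/29197 + I*√174/5)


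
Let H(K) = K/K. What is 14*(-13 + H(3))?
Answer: -168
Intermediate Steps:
H(K) = 1
14*(-13 + H(3)) = 14*(-13 + 1) = 14*(-12) = -168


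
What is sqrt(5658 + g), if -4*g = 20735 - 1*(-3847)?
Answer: 5*I*sqrt(78)/2 ≈ 22.079*I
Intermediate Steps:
g = -12291/2 (g = -(20735 - 1*(-3847))/4 = -(20735 + 3847)/4 = -1/4*24582 = -12291/2 ≈ -6145.5)
sqrt(5658 + g) = sqrt(5658 - 12291/2) = sqrt(-975/2) = 5*I*sqrt(78)/2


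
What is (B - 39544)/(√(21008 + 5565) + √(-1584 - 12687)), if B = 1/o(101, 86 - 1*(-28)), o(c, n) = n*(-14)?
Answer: -63112225/(1596*√26573 + 1596*I*√14271) ≈ -157.82 + 115.66*I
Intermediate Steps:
o(c, n) = -14*n
B = -1/1596 (B = 1/(-14*(86 - 1*(-28))) = 1/(-14*(86 + 28)) = 1/(-14*114) = 1/(-1596) = -1/1596 ≈ -0.00062657)
(B - 39544)/(√(21008 + 5565) + √(-1584 - 12687)) = (-1/1596 - 39544)/(√(21008 + 5565) + √(-1584 - 12687)) = -63112225/(1596*(√26573 + √(-14271))) = -63112225/(1596*(√26573 + I*√14271))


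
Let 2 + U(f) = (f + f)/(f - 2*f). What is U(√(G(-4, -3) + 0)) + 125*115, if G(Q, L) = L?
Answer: 14371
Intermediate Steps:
U(f) = -4 (U(f) = -2 + (f + f)/(f - 2*f) = -2 + (2*f)/((-f)) = -2 + (2*f)*(-1/f) = -2 - 2 = -4)
U(√(G(-4, -3) + 0)) + 125*115 = -4 + 125*115 = -4 + 14375 = 14371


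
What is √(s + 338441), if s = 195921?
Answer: √534362 ≈ 731.00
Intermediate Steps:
√(s + 338441) = √(195921 + 338441) = √534362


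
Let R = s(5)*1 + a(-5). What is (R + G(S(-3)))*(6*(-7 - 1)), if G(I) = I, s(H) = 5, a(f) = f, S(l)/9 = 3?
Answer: -1296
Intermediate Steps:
S(l) = 27 (S(l) = 9*3 = 27)
R = 0 (R = 5*1 - 5 = 5 - 5 = 0)
(R + G(S(-3)))*(6*(-7 - 1)) = (0 + 27)*(6*(-7 - 1)) = 27*(6*(-8)) = 27*(-48) = -1296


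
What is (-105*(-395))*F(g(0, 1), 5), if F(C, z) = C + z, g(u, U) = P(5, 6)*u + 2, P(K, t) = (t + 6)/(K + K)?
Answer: 290325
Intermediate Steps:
P(K, t) = (6 + t)/(2*K) (P(K, t) = (6 + t)/((2*K)) = (6 + t)*(1/(2*K)) = (6 + t)/(2*K))
g(u, U) = 2 + 6*u/5 (g(u, U) = ((1/2)*(6 + 6)/5)*u + 2 = ((1/2)*(1/5)*12)*u + 2 = 6*u/5 + 2 = 2 + 6*u/5)
(-105*(-395))*F(g(0, 1), 5) = (-105*(-395))*((2 + (6/5)*0) + 5) = 41475*((2 + 0) + 5) = 41475*(2 + 5) = 41475*7 = 290325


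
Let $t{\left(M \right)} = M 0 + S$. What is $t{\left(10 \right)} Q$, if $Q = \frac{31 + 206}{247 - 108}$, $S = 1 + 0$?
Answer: $\frac{237}{139} \approx 1.705$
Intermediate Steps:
$S = 1$
$t{\left(M \right)} = 1$ ($t{\left(M \right)} = M 0 + 1 = 0 + 1 = 1$)
$Q = \frac{237}{139} \approx 1.705$
$t{\left(10 \right)} Q = 1 \cdot \frac{237}{139} = \frac{237}{139}$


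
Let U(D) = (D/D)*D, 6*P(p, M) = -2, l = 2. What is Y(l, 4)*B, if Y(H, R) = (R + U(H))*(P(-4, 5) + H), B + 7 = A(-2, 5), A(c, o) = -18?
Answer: -250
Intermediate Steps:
P(p, M) = -1/3 (P(p, M) = (1/6)*(-2) = -1/3)
U(D) = D (U(D) = 1*D = D)
B = -25 (B = -7 - 18 = -25)
Y(H, R) = (-1/3 + H)*(H + R) (Y(H, R) = (R + H)*(-1/3 + H) = (H + R)*(-1/3 + H) = (-1/3 + H)*(H + R))
Y(l, 4)*B = (2**2 - 1/3*2 - 1/3*4 + 2*4)*(-25) = (4 - 2/3 - 4/3 + 8)*(-25) = 10*(-25) = -250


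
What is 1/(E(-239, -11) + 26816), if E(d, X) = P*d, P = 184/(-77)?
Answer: 77/2108808 ≈ 3.6513e-5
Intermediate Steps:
P = -184/77 (P = 184*(-1/77) = -184/77 ≈ -2.3896)
E(d, X) = -184*d/77
1/(E(-239, -11) + 26816) = 1/(-184/77*(-239) + 26816) = 1/(43976/77 + 26816) = 1/(2108808/77) = 77/2108808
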